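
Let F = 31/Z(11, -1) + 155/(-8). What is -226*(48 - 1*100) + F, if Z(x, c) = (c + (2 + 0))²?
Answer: 94109/8 ≈ 11764.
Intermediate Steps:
Z(x, c) = (2 + c)² (Z(x, c) = (c + 2)² = (2 + c)²)
F = 93/8 (F = 31/((2 - 1)²) + 155/(-8) = 31/(1²) + 155*(-⅛) = 31/1 - 155/8 = 31*1 - 155/8 = 31 - 155/8 = 93/8 ≈ 11.625)
-226*(48 - 1*100) + F = -226*(48 - 1*100) + 93/8 = -226*(48 - 100) + 93/8 = -226*(-52) + 93/8 = 11752 + 93/8 = 94109/8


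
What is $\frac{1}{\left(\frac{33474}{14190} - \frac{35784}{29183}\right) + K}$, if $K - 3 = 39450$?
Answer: $\frac{896335}{35364120116} \approx 2.5346 \cdot 10^{-5}$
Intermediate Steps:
$K = 39453$ ($K = 3 + 39450 = 39453$)
$\frac{1}{\left(\frac{33474}{14190} - \frac{35784}{29183}\right) + K} = \frac{1}{\left(\frac{33474}{14190} - \frac{35784}{29183}\right) + 39453} = \frac{1}{\left(33474 \cdot \frac{1}{14190} - \frac{5112}{4169}\right) + 39453} = \frac{1}{\left(\frac{5579}{2365} - \frac{5112}{4169}\right) + 39453} = \frac{1}{\frac{1015361}{896335} + 39453} = \frac{1}{\frac{35364120116}{896335}} = \frac{896335}{35364120116}$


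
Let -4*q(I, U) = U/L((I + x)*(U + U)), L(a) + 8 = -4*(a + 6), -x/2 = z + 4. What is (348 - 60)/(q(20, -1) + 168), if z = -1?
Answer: 92160/53761 ≈ 1.7143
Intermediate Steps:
x = -6 (x = -2*(-1 + 4) = -2*3 = -6)
L(a) = -32 - 4*a (L(a) = -8 - 4*(a + 6) = -8 - 4*(6 + a) = -8 + (-24 - 4*a) = -32 - 4*a)
q(I, U) = -U/(4*(-32 - 8*U*(-6 + I))) (q(I, U) = -U/(4*(-32 - 4*(I - 6)*(U + U))) = -U/(4*(-32 - 4*(-6 + I)*2*U)) = -U/(4*(-32 - 8*U*(-6 + I))))
(348 - 60)/(q(20, -1) + 168) = (348 - 60)/((1/32)*(-1)/(4 - (-6 + 20)) + 168) = 288/((1/32)*(-1)/(4 - 1*14) + 168) = 288/((1/32)*(-1)/(4 - 14) + 168) = 288/((1/32)*(-1)/(-10) + 168) = 288/((1/32)*(-1)*(-1/10) + 168) = 288/(1/320 + 168) = 288/(53761/320) = 288*(320/53761) = 92160/53761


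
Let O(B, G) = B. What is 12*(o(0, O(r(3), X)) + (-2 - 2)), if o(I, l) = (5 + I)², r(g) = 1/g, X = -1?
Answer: 252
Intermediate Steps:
12*(o(0, O(r(3), X)) + (-2 - 2)) = 12*((5 + 0)² + (-2 - 2)) = 12*(5² - 4) = 12*(25 - 4) = 12*21 = 252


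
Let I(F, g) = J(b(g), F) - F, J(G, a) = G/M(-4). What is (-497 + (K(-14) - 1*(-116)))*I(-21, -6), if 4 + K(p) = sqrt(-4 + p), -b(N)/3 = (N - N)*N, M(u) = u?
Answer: -8085 + 63*I*sqrt(2) ≈ -8085.0 + 89.095*I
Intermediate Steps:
b(N) = 0 (b(N) = -3*(N - N)*N = -0*N = -3*0 = 0)
J(G, a) = -G/4 (J(G, a) = G/(-4) = G*(-1/4) = -G/4)
I(F, g) = -F (I(F, g) = -1/4*0 - F = 0 - F = -F)
K(p) = -4 + sqrt(-4 + p)
(-497 + (K(-14) - 1*(-116)))*I(-21, -6) = (-497 + ((-4 + sqrt(-4 - 14)) - 1*(-116)))*(-1*(-21)) = (-497 + ((-4 + sqrt(-18)) + 116))*21 = (-497 + ((-4 + 3*I*sqrt(2)) + 116))*21 = (-497 + (112 + 3*I*sqrt(2)))*21 = (-385 + 3*I*sqrt(2))*21 = -8085 + 63*I*sqrt(2)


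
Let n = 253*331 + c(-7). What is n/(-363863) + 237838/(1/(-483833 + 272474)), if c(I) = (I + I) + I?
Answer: -18291102589919368/363863 ≈ -5.0269e+10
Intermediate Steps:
c(I) = 3*I (c(I) = 2*I + I = 3*I)
n = 83722 (n = 253*331 + 3*(-7) = 83743 - 21 = 83722)
n/(-363863) + 237838/(1/(-483833 + 272474)) = 83722/(-363863) + 237838/(1/(-483833 + 272474)) = 83722*(-1/363863) + 237838/(1/(-211359)) = -83722/363863 + 237838/(-1/211359) = -83722/363863 + 237838*(-211359) = -83722/363863 - 50269201842 = -18291102589919368/363863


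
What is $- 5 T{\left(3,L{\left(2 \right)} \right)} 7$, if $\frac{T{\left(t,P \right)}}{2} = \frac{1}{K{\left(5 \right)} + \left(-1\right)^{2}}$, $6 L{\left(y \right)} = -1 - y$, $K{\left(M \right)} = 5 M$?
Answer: $- \frac{35}{13} \approx -2.6923$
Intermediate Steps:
$L{\left(y \right)} = - \frac{1}{6} - \frac{y}{6}$ ($L{\left(y \right)} = \frac{-1 - y}{6} = - \frac{1}{6} - \frac{y}{6}$)
$T{\left(t,P \right)} = \frac{1}{13}$ ($T{\left(t,P \right)} = \frac{2}{5 \cdot 5 + \left(-1\right)^{2}} = \frac{2}{25 + 1} = \frac{2}{26} = 2 \cdot \frac{1}{26} = \frac{1}{13}$)
$- 5 T{\left(3,L{\left(2 \right)} \right)} 7 = \left(-5\right) \frac{1}{13} \cdot 7 = \left(- \frac{5}{13}\right) 7 = - \frac{35}{13}$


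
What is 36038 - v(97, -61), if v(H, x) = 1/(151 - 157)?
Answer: 216229/6 ≈ 36038.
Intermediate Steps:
v(H, x) = -1/6 (v(H, x) = 1/(-6) = -1/6)
36038 - v(97, -61) = 36038 - 1*(-1/6) = 36038 + 1/6 = 216229/6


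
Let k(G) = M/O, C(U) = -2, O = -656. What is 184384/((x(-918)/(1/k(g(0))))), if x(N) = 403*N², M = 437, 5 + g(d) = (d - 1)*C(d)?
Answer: -30238976/37103241591 ≈ -0.00081500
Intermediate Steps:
g(d) = -3 - 2*d (g(d) = -5 + (d - 1)*(-2) = -5 + (-1 + d)*(-2) = -5 + (2 - 2*d) = -3 - 2*d)
k(G) = -437/656 (k(G) = 437/(-656) = 437*(-1/656) = -437/656)
184384/((x(-918)/(1/k(g(0))))) = 184384/(((403*(-918)²)/(1/(-437/656)))) = 184384/(((403*842724)/(-656/437))) = 184384/((339617772*(-437/656))) = 184384/(-37103241591/164) = 184384*(-164/37103241591) = -30238976/37103241591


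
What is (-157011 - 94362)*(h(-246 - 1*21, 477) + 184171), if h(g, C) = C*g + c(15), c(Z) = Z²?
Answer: -14337561801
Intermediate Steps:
h(g, C) = 225 + C*g (h(g, C) = C*g + 15² = C*g + 225 = 225 + C*g)
(-157011 - 94362)*(h(-246 - 1*21, 477) + 184171) = (-157011 - 94362)*((225 + 477*(-246 - 1*21)) + 184171) = -251373*((225 + 477*(-246 - 21)) + 184171) = -251373*((225 + 477*(-267)) + 184171) = -251373*((225 - 127359) + 184171) = -251373*(-127134 + 184171) = -251373*57037 = -14337561801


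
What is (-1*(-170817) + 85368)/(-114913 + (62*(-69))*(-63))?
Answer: 256185/154601 ≈ 1.6571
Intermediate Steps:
(-1*(-170817) + 85368)/(-114913 + (62*(-69))*(-63)) = (170817 + 85368)/(-114913 - 4278*(-63)) = 256185/(-114913 + 269514) = 256185/154601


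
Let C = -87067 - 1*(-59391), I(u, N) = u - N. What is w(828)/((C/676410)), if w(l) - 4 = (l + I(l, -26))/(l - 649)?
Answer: -36864345/112591 ≈ -327.42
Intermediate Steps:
C = -27676 (C = -87067 + 59391 = -27676)
w(l) = 4 + (26 + 2*l)/(-649 + l) (w(l) = 4 + (l + (l - 1*(-26)))/(l - 649) = 4 + (l + (l + 26))/(-649 + l) = 4 + (l + (26 + l))/(-649 + l) = 4 + (26 + 2*l)/(-649 + l))
w(828)/((C/676410)) = (2*(-1285 + 3*828)/(-649 + 828))/((-27676/676410)) = (2*(-1285 + 2484)/179)/((-27676*1/676410)) = (2*(1/179)*1199)/(-13838/338205) = (2398/179)*(-338205/13838) = -36864345/112591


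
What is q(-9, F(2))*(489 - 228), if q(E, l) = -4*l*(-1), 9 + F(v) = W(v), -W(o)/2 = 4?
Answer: -17748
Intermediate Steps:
W(o) = -8 (W(o) = -2*4 = -8)
F(v) = -17 (F(v) = -9 - 8 = -17)
q(E, l) = 4*l
q(-9, F(2))*(489 - 228) = (4*(-17))*(489 - 228) = -68*261 = -17748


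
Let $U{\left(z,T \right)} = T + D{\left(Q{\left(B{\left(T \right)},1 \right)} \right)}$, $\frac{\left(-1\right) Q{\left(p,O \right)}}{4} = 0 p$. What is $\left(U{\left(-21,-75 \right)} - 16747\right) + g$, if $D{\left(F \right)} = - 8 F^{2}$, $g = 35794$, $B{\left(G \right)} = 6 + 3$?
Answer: $18972$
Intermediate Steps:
$B{\left(G \right)} = 9$
$Q{\left(p,O \right)} = 0$ ($Q{\left(p,O \right)} = - 4 \cdot 0 p = \left(-4\right) 0 = 0$)
$U{\left(z,T \right)} = T$ ($U{\left(z,T \right)} = T - 8 \cdot 0^{2} = T - 0 = T + 0 = T$)
$\left(U{\left(-21,-75 \right)} - 16747\right) + g = \left(-75 - 16747\right) + 35794 = -16822 + 35794 = 18972$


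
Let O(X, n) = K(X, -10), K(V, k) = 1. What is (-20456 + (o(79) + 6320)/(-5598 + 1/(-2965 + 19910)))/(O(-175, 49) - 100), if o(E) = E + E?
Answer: 1940527247414/9390952791 ≈ 206.64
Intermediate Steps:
O(X, n) = 1
o(E) = 2*E
(-20456 + (o(79) + 6320)/(-5598 + 1/(-2965 + 19910)))/(O(-175, 49) - 100) = (-20456 + (2*79 + 6320)/(-5598 + 1/(-2965 + 19910)))/(1 - 100) = (-20456 + (158 + 6320)/(-5598 + 1/16945))/(-99) = (-20456 + 6478/(-5598 + 1/16945))*(-1/99) = (-20456 + 6478/(-94858109/16945))*(-1/99) = (-20456 + 6478*(-16945/94858109))*(-1/99) = (-20456 - 109769710/94858109)*(-1/99) = -1940527247414/94858109*(-1/99) = 1940527247414/9390952791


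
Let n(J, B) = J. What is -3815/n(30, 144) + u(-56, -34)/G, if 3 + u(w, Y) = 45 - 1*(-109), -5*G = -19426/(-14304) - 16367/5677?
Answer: 136684653791/371496498 ≈ 367.93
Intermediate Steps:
G = 61916083/203009520 (G = -(-19426/(-14304) - 16367/5677)/5 = -(-19426*(-1/14304) - 16367*1/5677)/5 = -(9713/7152 - 16367/5677)/5 = -⅕*(-61916083/40601904) = 61916083/203009520 ≈ 0.30499)
u(w, Y) = 151 (u(w, Y) = -3 + (45 - 1*(-109)) = -3 + (45 + 109) = -3 + 154 = 151)
-3815/n(30, 144) + u(-56, -34)/G = -3815/30 + 151/(61916083/203009520) = -3815*1/30 + 151*(203009520/61916083) = -763/6 + 30654437520/61916083 = 136684653791/371496498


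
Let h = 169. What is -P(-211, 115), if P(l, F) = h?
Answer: -169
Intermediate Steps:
P(l, F) = 169
-P(-211, 115) = -1*169 = -169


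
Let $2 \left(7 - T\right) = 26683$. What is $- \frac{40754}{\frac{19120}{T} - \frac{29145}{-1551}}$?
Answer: $- \frac{1957877966}{833865} \approx -2348.0$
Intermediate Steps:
$T = - \frac{26669}{2}$ ($T = 7 - \frac{26683}{2} = - \frac{26669}{2} \approx -13335.0$)
$- \frac{40754}{\frac{19120}{T} - \frac{29145}{-1551}} = - \frac{40754}{\frac{19120}{- \frac{26669}{2}} - \frac{29145}{-1551}} = - \frac{40754}{19120 \left(- \frac{2}{26669}\right) - - \frac{9715}{517}} = - \frac{40754}{- \frac{38240}{26669} + \frac{9715}{517}} = - \frac{40754}{\frac{239319255}{13787873}} = \left(-40754\right) \frac{13787873}{239319255} = - \frac{1957877966}{833865}$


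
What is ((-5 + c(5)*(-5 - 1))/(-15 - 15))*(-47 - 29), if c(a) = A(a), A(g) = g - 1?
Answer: -1102/15 ≈ -73.467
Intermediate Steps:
A(g) = -1 + g
c(a) = -1 + a
((-5 + c(5)*(-5 - 1))/(-15 - 15))*(-47 - 29) = ((-5 + (-1 + 5)*(-5 - 1))/(-15 - 15))*(-47 - 29) = ((-5 + 4*(-6))/(-30))*(-76) = ((-5 - 24)*(-1/30))*(-76) = -29*(-1/30)*(-76) = (29/30)*(-76) = -1102/15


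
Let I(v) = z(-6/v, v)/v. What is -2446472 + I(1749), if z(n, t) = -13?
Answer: -4278879541/1749 ≈ -2.4465e+6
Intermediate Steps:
I(v) = -13/v
-2446472 + I(1749) = -2446472 - 13/1749 = -4278879541/1749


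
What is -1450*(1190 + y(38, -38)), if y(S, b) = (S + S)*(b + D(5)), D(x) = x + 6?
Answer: 1249900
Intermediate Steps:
D(x) = 6 + x
y(S, b) = 2*S*(11 + b) (y(S, b) = (S + S)*(b + (6 + 5)) = (2*S)*(b + 11) = (2*S)*(11 + b) = 2*S*(11 + b))
-1450*(1190 + y(38, -38)) = -1450*(1190 + 2*38*(11 - 38)) = -1450*(1190 + 2*38*(-27)) = -1450*(1190 - 2052) = -1450*(-862) = 1249900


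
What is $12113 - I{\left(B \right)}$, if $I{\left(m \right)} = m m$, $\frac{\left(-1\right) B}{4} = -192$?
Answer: $-577711$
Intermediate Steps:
$B = 768$ ($B = \left(-4\right) \left(-192\right) = 768$)
$I{\left(m \right)} = m^{2}$
$12113 - I{\left(B \right)} = 12113 - 768^{2} = 12113 - 589824 = -577711$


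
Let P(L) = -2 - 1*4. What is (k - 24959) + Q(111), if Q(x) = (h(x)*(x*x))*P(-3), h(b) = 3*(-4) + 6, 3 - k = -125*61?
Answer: 426225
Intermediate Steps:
k = 7628 (k = 3 - (-125)*61 = 3 - 1*(-7625) = 3 + 7625 = 7628)
h(b) = -6 (h(b) = -12 + 6 = -6)
P(L) = -6 (P(L) = -2 - 4 = -6)
Q(x) = 36*x**2 (Q(x) = -6*x*x*(-6) = -6*x**2*(-6) = 36*x**2)
(k - 24959) + Q(111) = (7628 - 24959) + 36*111**2 = -17331 + 36*12321 = -17331 + 443556 = 426225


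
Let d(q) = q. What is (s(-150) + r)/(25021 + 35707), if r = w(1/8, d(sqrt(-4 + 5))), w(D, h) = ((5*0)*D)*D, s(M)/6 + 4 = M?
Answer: -231/15182 ≈ -0.015215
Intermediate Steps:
s(M) = -24 + 6*M
w(D, h) = 0 (w(D, h) = (0*D)*D = 0*D = 0)
r = 0
(s(-150) + r)/(25021 + 35707) = ((-24 + 6*(-150)) + 0)/(25021 + 35707) = ((-24 - 900) + 0)/60728 = (-924 + 0)*(1/60728) = -924*1/60728 = -231/15182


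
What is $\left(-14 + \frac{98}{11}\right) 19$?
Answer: $- \frac{1064}{11} \approx -96.727$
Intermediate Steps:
$\left(-14 + \frac{98}{11}\right) 19 = \left(- \frac{56}{11}\right) 19 = - \frac{1064}{11}$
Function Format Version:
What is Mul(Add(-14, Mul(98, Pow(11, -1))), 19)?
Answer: Rational(-1064, 11) ≈ -96.727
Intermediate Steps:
Mul(Add(-14, Mul(98, Pow(11, -1))), 19) = Mul(Add(-14, Mul(98, Rational(1, 11))), 19) = Mul(Add(-14, Rational(98, 11)), 19) = Mul(Rational(-56, 11), 19) = Rational(-1064, 11)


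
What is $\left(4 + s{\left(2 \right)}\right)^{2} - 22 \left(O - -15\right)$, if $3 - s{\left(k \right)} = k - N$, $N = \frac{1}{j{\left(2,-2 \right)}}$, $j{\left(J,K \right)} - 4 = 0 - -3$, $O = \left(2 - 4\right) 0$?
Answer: $- \frac{14874}{49} \approx -303.55$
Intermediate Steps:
$O = 0$ ($O = \left(-2\right) 0 = 0$)
$j{\left(J,K \right)} = 7$ ($j{\left(J,K \right)} = 4 + \left(0 - -3\right) = 4 + \left(0 + 3\right) = 4 + 3 = 7$)
$N = \frac{1}{7} \approx 0.14286$
$s{\left(k \right)} = \frac{22}{7} - k$ ($s{\left(k \right)} = 3 - \left(k - \frac{1}{7}\right) = 3 - \left(- \frac{1}{7} + k\right) = \frac{22}{7} - k$)
$\left(4 + s{\left(2 \right)}\right)^{2} - 22 \left(O - -15\right) = \left(4 + \left(\frac{22}{7} - 2\right)\right)^{2} - 22 \left(0 - -15\right) = \left(4 + \left(\frac{22}{7} - 2\right)\right)^{2} - 22 \left(0 + 15\right) = \left(4 + \frac{8}{7}\right)^{2} - 330 = \left(\frac{36}{7}\right)^{2} - 330 = \frac{1296}{49} - 330 = - \frac{14874}{49}$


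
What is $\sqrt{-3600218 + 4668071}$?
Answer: $\sqrt{1067853} \approx 1033.4$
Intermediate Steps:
$\sqrt{-3600218 + 4668071} = \sqrt{1067853}$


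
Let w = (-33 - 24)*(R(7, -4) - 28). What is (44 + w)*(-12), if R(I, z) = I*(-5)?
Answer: -43620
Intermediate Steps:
R(I, z) = -5*I
w = 3591 (w = (-33 - 24)*(-5*7 - 28) = -57*(-35 - 28) = -57*(-63) = 3591)
(44 + w)*(-12) = (44 + 3591)*(-12) = 3635*(-12) = -43620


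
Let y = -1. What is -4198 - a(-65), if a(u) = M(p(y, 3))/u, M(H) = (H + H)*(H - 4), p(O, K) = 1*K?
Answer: -272876/65 ≈ -4198.1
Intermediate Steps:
p(O, K) = K
M(H) = 2*H*(-4 + H) (M(H) = (2*H)*(-4 + H) = 2*H*(-4 + H))
a(u) = -6/u (a(u) = (2*3*(-4 + 3))/u = (2*3*(-1))/u = -6/u)
-4198 - a(-65) = -4198 - (-6)/(-65) = -4198 - (-6)*(-1)/65 = -4198 - 1*6/65 = -4198 - 6/65 = -272876/65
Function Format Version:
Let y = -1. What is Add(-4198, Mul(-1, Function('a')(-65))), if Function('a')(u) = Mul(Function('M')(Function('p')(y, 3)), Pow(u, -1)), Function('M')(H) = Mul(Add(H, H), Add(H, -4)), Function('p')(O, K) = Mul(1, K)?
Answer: Rational(-272876, 65) ≈ -4198.1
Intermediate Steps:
Function('p')(O, K) = K
Function('M')(H) = Mul(2, H, Add(-4, H)) (Function('M')(H) = Mul(Mul(2, H), Add(-4, H)) = Mul(2, H, Add(-4, H)))
Function('a')(u) = Mul(-6, Pow(u, -1)) (Function('a')(u) = Mul(Mul(2, 3, Add(-4, 3)), Pow(u, -1)) = Mul(Mul(2, 3, -1), Pow(u, -1)) = Mul(-6, Pow(u, -1)))
Add(-4198, Mul(-1, Function('a')(-65))) = Add(-4198, Mul(-1, Mul(-6, Pow(-65, -1)))) = Add(-4198, Mul(-1, Mul(-6, Rational(-1, 65)))) = Add(-4198, Mul(-1, Rational(6, 65))) = Add(-4198, Rational(-6, 65)) = Rational(-272876, 65)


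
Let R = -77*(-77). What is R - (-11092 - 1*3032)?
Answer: 20053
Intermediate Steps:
R = 5929
R - (-11092 - 1*3032) = 5929 - (-11092 - 1*3032) = 5929 - (-11092 - 3032) = 5929 - 1*(-14124) = 5929 + 14124 = 20053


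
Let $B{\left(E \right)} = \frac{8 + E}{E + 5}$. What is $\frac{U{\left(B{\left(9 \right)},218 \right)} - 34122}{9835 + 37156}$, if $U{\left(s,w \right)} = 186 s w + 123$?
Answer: $\frac{106665}{328937} \approx 0.32427$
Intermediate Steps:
$B{\left(E \right)} = \frac{8 + E}{5 + E}$
$U{\left(s,w \right)} = 123 + 186 s w$ ($U{\left(s,w \right)} = 186 s w + 123 = 123 + 186 s w$)
$\frac{U{\left(B{\left(9 \right)},218 \right)} - 34122}{9835 + 37156} = \frac{\left(123 + 186 \frac{8 + 9}{5 + 9} \cdot 218\right) - 34122}{9835 + 37156} = \frac{\left(123 + 186 \cdot \frac{1}{14} \cdot 17 \cdot 218\right) - 34122}{46991} = \left(\left(123 + 186 \cdot \frac{1}{14} \cdot 17 \cdot 218\right) - 34122\right) \frac{1}{46991} = \left(\left(123 + 186 \cdot \frac{17}{14} \cdot 218\right) - 34122\right) \frac{1}{46991} = \left(\left(123 + \frac{344658}{7}\right) - 34122\right) \frac{1}{46991} = \left(\frac{345519}{7} - 34122\right) \frac{1}{46991} = \frac{106665}{7} \cdot \frac{1}{46991} = \frac{106665}{328937}$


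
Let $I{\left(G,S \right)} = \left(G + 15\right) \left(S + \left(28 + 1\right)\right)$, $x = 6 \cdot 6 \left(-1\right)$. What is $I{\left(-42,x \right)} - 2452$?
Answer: $-2263$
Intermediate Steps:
$x = -36$ ($x = 36 \left(-1\right) = -36$)
$I{\left(G,S \right)} = \left(15 + G\right) \left(29 + S\right)$ ($I{\left(G,S \right)} = \left(15 + G\right) \left(S + 29\right) = \left(15 + G\right) \left(29 + S\right)$)
$I{\left(-42,x \right)} - 2452 = \left(435 + 15 \left(-36\right) + 29 \left(-42\right) - -1512\right) - 2452 = \left(435 - 540 - 1218 + 1512\right) - 2452 = 189 - 2452 = -2263$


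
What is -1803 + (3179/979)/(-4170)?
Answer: -669147679/371130 ≈ -1803.0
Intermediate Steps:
-1803 + (3179/979)/(-4170) = -1803 + (3179*(1/979))*(-1/4170) = -1803 + (289/89)*(-1/4170) = -1803 - 289/371130 = -669147679/371130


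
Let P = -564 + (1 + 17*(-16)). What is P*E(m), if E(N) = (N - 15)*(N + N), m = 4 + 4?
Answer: 93520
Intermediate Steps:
m = 8
E(N) = 2*N*(-15 + N) (E(N) = (-15 + N)*(2*N) = 2*N*(-15 + N))
P = -835 (P = -564 + (1 - 272) = -564 - 271 = -835)
P*E(m) = -1670*8*(-15 + 8) = -1670*8*(-7) = -835*(-112) = 93520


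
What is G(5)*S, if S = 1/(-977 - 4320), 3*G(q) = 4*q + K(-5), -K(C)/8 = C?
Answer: -20/5297 ≈ -0.0037757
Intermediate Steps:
K(C) = -8*C
G(q) = 40/3 + 4*q/3 (G(q) = (4*q - 8*(-5))/3 = (4*q + 40)/3 = (40 + 4*q)/3 = 40/3 + 4*q/3)
S = -1/5297 (S = 1/(-5297) = -1/5297 ≈ -0.00018879)
G(5)*S = (40/3 + (4/3)*5)*(-1/5297) = (40/3 + 20/3)*(-1/5297) = 20*(-1/5297) = -20/5297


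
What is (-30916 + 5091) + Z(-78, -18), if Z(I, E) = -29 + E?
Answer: -25872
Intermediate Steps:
(-30916 + 5091) + Z(-78, -18) = (-30916 + 5091) + (-29 - 18) = -25825 - 47 = -25872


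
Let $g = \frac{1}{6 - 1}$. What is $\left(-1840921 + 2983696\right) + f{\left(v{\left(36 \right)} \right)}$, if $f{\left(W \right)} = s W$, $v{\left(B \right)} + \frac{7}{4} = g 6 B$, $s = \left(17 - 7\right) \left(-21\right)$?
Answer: $\frac{2268141}{2} \approx 1.1341 \cdot 10^{6}$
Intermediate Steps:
$s = -210$ ($s = 10 \left(-21\right) = -210$)
$g = \frac{1}{5} \approx 0.2$
$v{\left(B \right)} = - \frac{7}{4} + \frac{6 B}{5}$ ($v{\left(B \right)} = - \frac{7}{4} + \frac{1}{5} \cdot 6 B = - \frac{7}{4} + \frac{6 B}{5}$)
$f{\left(W \right)} = - 210 W$
$\left(-1840921 + 2983696\right) + f{\left(v{\left(36 \right)} \right)} = \left(-1840921 + 2983696\right) - 210 \left(- \frac{7}{4} + \frac{6}{5} \cdot 36\right) = 1142775 - 210 \left(- \frac{7}{4} + \frac{216}{5}\right) = 1142775 - \frac{17409}{2} = \frac{2268141}{2}$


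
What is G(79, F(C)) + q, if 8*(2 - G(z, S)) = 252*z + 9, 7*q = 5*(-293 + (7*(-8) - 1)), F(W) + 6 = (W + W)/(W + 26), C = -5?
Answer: -21901/8 ≈ -2737.6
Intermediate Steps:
F(W) = -6 + 2*W/(26 + W) (F(W) = -6 + (W + W)/(W + 26) = -6 + (2*W)/(26 + W) = -6 + 2*W/(26 + W))
q = -250 (q = (5*(-293 + (7*(-8) - 1)))/7 = (5*(-293 + (-56 - 1)))/7 = (5*(-293 - 57))/7 = (5*(-350))/7 = (⅐)*(-1750) = -250)
G(z, S) = 7/8 - 63*z/2 (G(z, S) = 2 - (252*z + 9)/8 = 2 - (9 + 252*z)/8 = 2 + (-9/8 - 63*z/2) = 7/8 - 63*z/2)
G(79, F(C)) + q = (7/8 - 63/2*79) - 250 = (7/8 - 4977/2) - 250 = -19901/8 - 250 = -21901/8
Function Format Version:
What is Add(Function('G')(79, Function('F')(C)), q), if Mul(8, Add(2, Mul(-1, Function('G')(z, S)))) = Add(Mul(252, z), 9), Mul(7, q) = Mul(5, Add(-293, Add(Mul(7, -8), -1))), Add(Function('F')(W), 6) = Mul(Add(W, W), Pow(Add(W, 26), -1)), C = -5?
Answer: Rational(-21901, 8) ≈ -2737.6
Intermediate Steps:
Function('F')(W) = Add(-6, Mul(2, W, Pow(Add(26, W), -1))) (Function('F')(W) = Add(-6, Mul(Add(W, W), Pow(Add(W, 26), -1))) = Add(-6, Mul(Mul(2, W), Pow(Add(26, W), -1))) = Add(-6, Mul(2, W, Pow(Add(26, W), -1))))
q = -250 (q = Mul(Rational(1, 7), Mul(5, Add(-293, Add(Mul(7, -8), -1)))) = Mul(Rational(1, 7), Mul(5, Add(-293, Add(-56, -1)))) = Mul(Rational(1, 7), Mul(5, Add(-293, -57))) = Mul(Rational(1, 7), Mul(5, -350)) = Mul(Rational(1, 7), -1750) = -250)
Function('G')(z, S) = Add(Rational(7, 8), Mul(Rational(-63, 2), z)) (Function('G')(z, S) = Add(2, Mul(Rational(-1, 8), Add(Mul(252, z), 9))) = Add(2, Mul(Rational(-1, 8), Add(9, Mul(252, z)))) = Add(2, Add(Rational(-9, 8), Mul(Rational(-63, 2), z))) = Add(Rational(7, 8), Mul(Rational(-63, 2), z)))
Add(Function('G')(79, Function('F')(C)), q) = Add(Add(Rational(7, 8), Mul(Rational(-63, 2), 79)), -250) = Add(Add(Rational(7, 8), Rational(-4977, 2)), -250) = Add(Rational(-19901, 8), -250) = Rational(-21901, 8)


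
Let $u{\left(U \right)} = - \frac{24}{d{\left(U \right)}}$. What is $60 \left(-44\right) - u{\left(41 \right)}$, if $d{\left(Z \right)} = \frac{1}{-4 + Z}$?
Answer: $-1752$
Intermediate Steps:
$u{\left(U \right)} = 96 - 24 U$ ($u{\left(U \right)} = - \frac{24}{\frac{1}{-4 + U}} = - 24 \left(-4 + U\right) = 96 - 24 U$)
$60 \left(-44\right) - u{\left(41 \right)} = 60 \left(-44\right) - \left(96 - 984\right) = -2640 - \left(96 - 984\right) = -2640 - -888 = -2640 + 888 = -1752$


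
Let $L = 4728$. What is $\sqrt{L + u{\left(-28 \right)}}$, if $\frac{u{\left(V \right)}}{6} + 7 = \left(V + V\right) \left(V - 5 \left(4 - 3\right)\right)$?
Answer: $\sqrt{15774} \approx 125.59$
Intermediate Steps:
$u{\left(V \right)} = -42 + 12 V \left(-5 + V\right)$ ($u{\left(V \right)} = -42 + 6 \left(V + V\right) \left(V - 5 \left(4 - 3\right)\right) = -42 + 6 \cdot 2 V \left(V - 5\right) = -42 + 6 \cdot 2 V \left(-5 + V\right) = -42 + 12 V \left(-5 + V\right)$)
$\sqrt{L + u{\left(-28 \right)}} = \sqrt{4728 - \left(-1638 - 9408\right)} = \sqrt{4728 + \left(-42 + 1680 + 12 \cdot 784\right)} = \sqrt{4728 + \left(-42 + 1680 + 9408\right)} = \sqrt{4728 + 11046} = \sqrt{15774}$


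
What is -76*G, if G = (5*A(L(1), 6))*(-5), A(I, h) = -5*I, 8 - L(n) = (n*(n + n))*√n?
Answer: -57000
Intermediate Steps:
L(n) = 8 - 2*n^(5/2) (L(n) = 8 - n*(n + n)*√n = 8 - n*(2*n)*√n = 8 - 2*n²*√n = 8 - 2*n^(5/2))
G = 750 (G = (5*(-5*(8 - 2*1^(5/2))))*(-5) = (5*(-5*(8 - 2*1)))*(-5) = (5*(-5*(8 - 2)))*(-5) = (5*(-5*6))*(-5) = (5*(-30))*(-5) = -150*(-5) = 750)
-76*G = -76*750 = -57000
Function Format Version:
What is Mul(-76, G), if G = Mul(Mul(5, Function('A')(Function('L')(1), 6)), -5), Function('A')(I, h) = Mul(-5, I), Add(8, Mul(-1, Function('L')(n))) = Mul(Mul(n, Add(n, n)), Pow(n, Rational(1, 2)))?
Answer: -57000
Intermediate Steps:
Function('L')(n) = Add(8, Mul(-2, Pow(n, Rational(5, 2)))) (Function('L')(n) = Add(8, Mul(-1, Mul(Mul(n, Add(n, n)), Pow(n, Rational(1, 2))))) = Add(8, Mul(-1, Mul(Mul(n, Mul(2, n)), Pow(n, Rational(1, 2))))) = Add(8, Mul(-1, Mul(Mul(2, Pow(n, 2)), Pow(n, Rational(1, 2))))) = Add(8, Mul(-1, Mul(2, Pow(n, Rational(5, 2))))) = Add(8, Mul(-2, Pow(n, Rational(5, 2)))))
G = 750 (G = Mul(Mul(5, Mul(-5, Add(8, Mul(-2, Pow(1, Rational(5, 2)))))), -5) = Mul(Mul(5, Mul(-5, Add(8, Mul(-2, 1)))), -5) = Mul(Mul(5, Mul(-5, Add(8, -2))), -5) = Mul(Mul(5, Mul(-5, 6)), -5) = Mul(Mul(5, -30), -5) = Mul(-150, -5) = 750)
Mul(-76, G) = Mul(-76, 750) = -57000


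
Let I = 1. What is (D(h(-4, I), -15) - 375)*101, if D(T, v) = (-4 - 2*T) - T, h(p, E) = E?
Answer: -38582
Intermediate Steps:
D(T, v) = -4 - 3*T
(D(h(-4, I), -15) - 375)*101 = ((-4 - 3*1) - 375)*101 = ((-4 - 3) - 375)*101 = (-7 - 375)*101 = -382*101 = -38582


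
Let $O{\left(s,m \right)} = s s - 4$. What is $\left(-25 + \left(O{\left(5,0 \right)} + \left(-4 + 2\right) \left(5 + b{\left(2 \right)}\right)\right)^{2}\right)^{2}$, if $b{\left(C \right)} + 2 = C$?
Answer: $9216$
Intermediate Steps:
$b{\left(C \right)} = -2 + C$
$O{\left(s,m \right)} = -4 + s^{2}$ ($O{\left(s,m \right)} = s^{2} - 4 = -4 + s^{2}$)
$\left(-25 + \left(O{\left(5,0 \right)} + \left(-4 + 2\right) \left(5 + b{\left(2 \right)}\right)\right)^{2}\right)^{2} = \left(-25 + \left(\left(-4 + 5^{2}\right) + \left(-4 + 2\right) \left(5 + \left(-2 + 2\right)\right)\right)^{2}\right)^{2} = \left(-25 + \left(\left(-4 + 25\right) - 2 \left(5 + 0\right)\right)^{2}\right)^{2} = \left(-25 + \left(21 - 10\right)^{2}\right)^{2} = \left(-25 + 11^{2}\right)^{2} = \left(-25 + 121\right)^{2} = 96^{2} = 9216$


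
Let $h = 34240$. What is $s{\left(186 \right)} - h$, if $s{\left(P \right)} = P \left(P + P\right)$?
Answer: $34952$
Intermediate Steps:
$s{\left(P \right)} = 2 P^{2}$ ($s{\left(P \right)} = P 2 P = 2 P^{2}$)
$s{\left(186 \right)} - h = 2 \cdot 186^{2} - 34240 = 2 \cdot 34596 - 34240 = 69192 - 34240 = 34952$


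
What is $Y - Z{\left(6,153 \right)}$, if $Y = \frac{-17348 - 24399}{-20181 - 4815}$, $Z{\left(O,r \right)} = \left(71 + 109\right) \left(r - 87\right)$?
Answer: $- \frac{296910733}{24996} \approx -11878.0$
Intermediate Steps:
$Z{\left(O,r \right)} = -15660 + 180 r$ ($Z{\left(O,r \right)} = 180 \left(-87 + r\right) = -15660 + 180 r$)
$Y = \frac{41747}{24996}$ ($Y = - \frac{41747}{-24996} = \left(-41747\right) \left(- \frac{1}{24996}\right) = \frac{41747}{24996} \approx 1.6701$)
$Y - Z{\left(6,153 \right)} = \frac{41747}{24996} - \left(-15660 + 180 \cdot 153\right) = \frac{41747}{24996} - \left(-15660 + 27540\right) = \frac{41747}{24996} - 11880 = - \frac{296910733}{24996}$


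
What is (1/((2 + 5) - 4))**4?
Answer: 1/81 ≈ 0.012346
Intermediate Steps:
(1/((2 + 5) - 4))**4 = (1/(7 - 4))**4 = (1/3)**4 = 1/81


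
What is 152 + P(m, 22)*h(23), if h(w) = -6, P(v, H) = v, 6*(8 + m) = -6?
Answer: 206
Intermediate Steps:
m = -9 (m = -8 + (⅙)*(-6) = -8 - 1 = -9)
152 + P(m, 22)*h(23) = 152 - 9*(-6) = 152 + 54 = 206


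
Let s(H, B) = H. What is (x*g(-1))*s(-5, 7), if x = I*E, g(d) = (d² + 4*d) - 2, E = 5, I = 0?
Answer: 0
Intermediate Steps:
g(d) = -2 + d² + 4*d
x = 0 (x = 0*5 = 0)
(x*g(-1))*s(-5, 7) = (0*(-2 + (-1)² + 4*(-1)))*(-5) = (0*(-2 + 1 - 4))*(-5) = (0*(-5))*(-5) = 0*(-5) = 0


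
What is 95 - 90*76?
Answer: -6745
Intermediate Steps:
95 - 90*76 = 95 - 6840 = -6745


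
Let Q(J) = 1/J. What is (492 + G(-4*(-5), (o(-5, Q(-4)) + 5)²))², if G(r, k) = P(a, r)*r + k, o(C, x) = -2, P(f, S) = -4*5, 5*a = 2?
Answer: 10201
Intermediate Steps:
a = ⅖ (a = (⅕)*2 = ⅖ ≈ 0.40000)
P(f, S) = -20
G(r, k) = k - 20*r (G(r, k) = -20*r + k = k - 20*r)
(492 + G(-4*(-5), (o(-5, Q(-4)) + 5)²))² = (492 + ((-2 + 5)² - (-80)*(-5)))² = (492 + (3² - 20*20))² = (492 + (9 - 400))² = (492 - 391)² = 101² = 10201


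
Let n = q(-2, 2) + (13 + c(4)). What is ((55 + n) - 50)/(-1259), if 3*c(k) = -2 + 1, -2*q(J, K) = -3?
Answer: -115/7554 ≈ -0.015224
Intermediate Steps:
q(J, K) = 3/2 (q(J, K) = -1/2*(-3) = 3/2)
c(k) = -1/3 (c(k) = (-2 + 1)/3 = (1/3)*(-1) = -1/3)
n = 85/6 (n = 3/2 + (13 - 1/3) = 3/2 + 38/3 = 85/6 ≈ 14.167)
((55 + n) - 50)/(-1259) = ((55 + 85/6) - 50)/(-1259) = -(415/6 - 50)/1259 = -1/1259*115/6 = -115/7554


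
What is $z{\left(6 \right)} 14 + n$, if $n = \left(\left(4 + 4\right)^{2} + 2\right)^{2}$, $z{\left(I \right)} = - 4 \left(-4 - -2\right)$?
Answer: $4468$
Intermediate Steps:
$z{\left(I \right)} = 8$ ($z{\left(I \right)} = - 4 \left(-4 + 2\right) = \left(-4\right) \left(-2\right) = 8$)
$n = 4356$ ($n = \left(8^{2} + 2\right)^{2} = \left(64 + 2\right)^{2} = 66^{2} = 4356$)
$z{\left(6 \right)} 14 + n = 8 \cdot 14 + 4356 = 112 + 4356 = 4468$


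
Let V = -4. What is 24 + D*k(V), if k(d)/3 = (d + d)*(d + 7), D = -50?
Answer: 3624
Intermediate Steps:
k(d) = 6*d*(7 + d) (k(d) = 3*((d + d)*(d + 7)) = 3*((2*d)*(7 + d)) = 3*(2*d*(7 + d)) = 6*d*(7 + d))
24 + D*k(V) = 24 - 300*(-4)*(7 - 4) = 24 - 300*(-4)*3 = 24 - 50*(-72) = 24 + 3600 = 3624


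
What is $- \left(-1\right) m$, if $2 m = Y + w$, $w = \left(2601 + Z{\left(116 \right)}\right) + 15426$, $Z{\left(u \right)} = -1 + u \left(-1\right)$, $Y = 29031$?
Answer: $\frac{46941}{2} \approx 23471.0$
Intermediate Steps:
$Z{\left(u \right)} = -1 - u$
$w = 17910$ ($w = \left(2601 - 117\right) + 15426 = 2484 + 15426 = 17910$)
$m = \frac{46941}{2}$ ($m = \frac{29031 + 17910}{2} = \frac{1}{2} \cdot 46941 = \frac{46941}{2} \approx 23471.0$)
$- \left(-1\right) m = - \frac{\left(-1\right) 46941}{2} = \left(-1\right) \left(- \frac{46941}{2}\right) = \frac{46941}{2}$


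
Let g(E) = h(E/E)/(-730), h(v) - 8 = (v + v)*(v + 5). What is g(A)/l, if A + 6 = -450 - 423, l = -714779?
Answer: 2/52178867 ≈ 3.8330e-8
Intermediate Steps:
h(v) = 8 + 2*v*(5 + v) (h(v) = 8 + (v + v)*(v + 5) = 8 + (2*v)*(5 + v) = 8 + 2*v*(5 + v))
A = -879 (A = -6 + (-450 - 423) = -6 - 873 = -879)
g(E) = -2/73 (g(E) = (8 + 2*(E/E)² + 10*(E/E))/(-730) = (8 + 2*1² + 10*1)*(-1/730) = (8 + 2*1 + 10)*(-1/730) = (8 + 2 + 10)*(-1/730) = 20*(-1/730) = -2/73)
g(A)/l = -2/73/(-714779) = -2/73*(-1/714779) = 2/52178867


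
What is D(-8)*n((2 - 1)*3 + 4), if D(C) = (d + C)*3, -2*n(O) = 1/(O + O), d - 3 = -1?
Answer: 9/14 ≈ 0.64286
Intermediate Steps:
d = 2 (d = 3 - 1 = 2)
n(O) = -1/(4*O) (n(O) = -1/(2*(O + O)) = -1/(2*O)/2 = -1/(4*O))
D(C) = 6 + 3*C (D(C) = (2 + C)*3 = 6 + 3*C)
D(-8)*n((2 - 1)*3 + 4) = (6 + 3*(-8))*(-1/(4*((2 - 1)*3 + 4))) = (6 - 24)*(-1/(4*(1*3 + 4))) = -(-9)/(2*(3 + 4)) = -(-9)/(2*7) = -18*(-1/28) = 9/14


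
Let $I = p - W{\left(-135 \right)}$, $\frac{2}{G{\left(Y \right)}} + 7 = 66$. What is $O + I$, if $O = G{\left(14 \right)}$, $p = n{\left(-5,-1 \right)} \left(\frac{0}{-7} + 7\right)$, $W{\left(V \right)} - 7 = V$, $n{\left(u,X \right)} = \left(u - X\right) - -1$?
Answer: $\frac{6315}{59} \approx 107.03$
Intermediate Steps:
$G{\left(Y \right)} = \frac{2}{59}$ ($G{\left(Y \right)} = \frac{2}{-7 + 66} = \frac{2}{59}$)
$n{\left(u,X \right)} = 1 + u - X$ ($n{\left(u,X \right)} = \left(u - X\right) + 1 = 1 + u - X$)
$W{\left(V \right)} = 7 + V$
$p = -21$ ($p = \left(1 - 5 - -1\right) \left(\frac{0}{-7} + 7\right) = \left(1 - 5 + 1\right) \left(0 \left(- \frac{1}{7}\right) + 7\right) = - 3 \left(0 + 7\right) = \left(-3\right) 7 = -21$)
$O = \frac{2}{59} \approx 0.033898$
$I = 107$ ($I = -21 - \left(7 - 135\right) = -21 - -128 = -21 + 128 = 107$)
$O + I = \frac{2}{59} + 107 = \frac{6315}{59}$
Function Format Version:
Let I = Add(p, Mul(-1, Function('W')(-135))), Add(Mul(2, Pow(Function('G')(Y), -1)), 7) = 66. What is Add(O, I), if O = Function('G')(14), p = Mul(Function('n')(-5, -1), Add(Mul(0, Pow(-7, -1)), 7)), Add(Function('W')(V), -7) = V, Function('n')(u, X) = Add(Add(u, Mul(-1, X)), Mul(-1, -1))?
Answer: Rational(6315, 59) ≈ 107.03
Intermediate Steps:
Function('G')(Y) = Rational(2, 59) (Function('G')(Y) = Mul(2, Pow(Add(-7, 66), -1)) = Mul(2, Pow(59, -1)) = Mul(2, Rational(1, 59)) = Rational(2, 59))
Function('n')(u, X) = Add(1, u, Mul(-1, X)) (Function('n')(u, X) = Add(Add(u, Mul(-1, X)), 1) = Add(1, u, Mul(-1, X)))
Function('W')(V) = Add(7, V)
p = -21 (p = Mul(Add(1, -5, Mul(-1, -1)), Add(Mul(0, Pow(-7, -1)), 7)) = Mul(Add(1, -5, 1), Add(Mul(0, Rational(-1, 7)), 7)) = Mul(-3, Add(0, 7)) = Mul(-3, 7) = -21)
O = Rational(2, 59) ≈ 0.033898
I = 107 (I = Add(-21, Mul(-1, Add(7, -135))) = Add(-21, Mul(-1, -128)) = Add(-21, 128) = 107)
Add(O, I) = Add(Rational(2, 59), 107) = Rational(6315, 59)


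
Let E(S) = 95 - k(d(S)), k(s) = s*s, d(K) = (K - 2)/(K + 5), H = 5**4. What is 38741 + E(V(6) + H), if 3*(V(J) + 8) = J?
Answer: 15121425647/389376 ≈ 38835.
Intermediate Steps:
H = 625
V(J) = -8 + J/3
d(K) = (-2 + K)/(5 + K)
k(s) = s**2
E(S) = 95 - (-2 + S)**2/(5 + S)**2 (E(S) = 95 - ((-2 + S)/(5 + S))**2 = 95 - (-2 + S)**2/(5 + S)**2)
38741 + E(V(6) + H) = 38741 + (95 - (-2 + ((-8 + (1/3)*6) + 625))**2/(5 + ((-8 + (1/3)*6) + 625))**2) = 38741 + (95 - (-2 + ((-8 + 2) + 625))**2/(5 + ((-8 + 2) + 625))**2) = 38741 + (95 - (-2 + (-6 + 625))**2/(5 + (-6 + 625))**2) = 38741 + (95 - (-2 + 619)**2/(5 + 619)**2) = 38741 + (95 - 1*617**2/624**2) = 38741 + (95 - 1*380689*1/389376) = 38741 + (95 - 380689/389376) = 38741 + 36610031/389376 = 15121425647/389376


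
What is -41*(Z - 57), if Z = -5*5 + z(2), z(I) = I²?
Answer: 3198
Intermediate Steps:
Z = -21 (Z = -5*5 + 2² = -25 + 4 = -21)
-41*(Z - 57) = -41*(-21 - 57) = -41*(-78) = 3198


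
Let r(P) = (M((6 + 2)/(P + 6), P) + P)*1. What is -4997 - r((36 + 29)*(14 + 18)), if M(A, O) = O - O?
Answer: -7077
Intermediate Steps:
M(A, O) = 0
r(P) = P (r(P) = (0 + P)*1 = P*1 = P)
-4997 - r((36 + 29)*(14 + 18)) = -4997 - (36 + 29)*(14 + 18) = -4997 - 65*32 = -4997 - 1*2080 = -4997 - 2080 = -7077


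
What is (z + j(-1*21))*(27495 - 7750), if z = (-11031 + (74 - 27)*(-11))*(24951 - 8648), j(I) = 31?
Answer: -3717332171685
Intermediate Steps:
z = -188267044 (z = (-11031 + 47*(-11))*16303 = (-11031 - 517)*16303 = -11548*16303 = -188267044)
(z + j(-1*21))*(27495 - 7750) = (-188267044 + 31)*(27495 - 7750) = -188267013*19745 = -3717332171685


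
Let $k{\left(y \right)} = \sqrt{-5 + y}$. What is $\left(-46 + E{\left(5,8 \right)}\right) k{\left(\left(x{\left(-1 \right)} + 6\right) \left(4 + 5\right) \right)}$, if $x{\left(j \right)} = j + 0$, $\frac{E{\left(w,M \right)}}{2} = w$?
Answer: $- 72 \sqrt{10} \approx -227.68$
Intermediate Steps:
$E{\left(w,M \right)} = 2 w$
$x{\left(j \right)} = j$
$\left(-46 + E{\left(5,8 \right)}\right) k{\left(\left(x{\left(-1 \right)} + 6\right) \left(4 + 5\right) \right)} = \left(-46 + 2 \cdot 5\right) \sqrt{-5 + \left(-1 + 6\right) \left(4 + 5\right)} = \left(-46 + 10\right) \sqrt{-5 + 5 \cdot 9} = - 36 \sqrt{-5 + 45} = - 36 \sqrt{40} = - 36 \cdot 2 \sqrt{10} = - 72 \sqrt{10}$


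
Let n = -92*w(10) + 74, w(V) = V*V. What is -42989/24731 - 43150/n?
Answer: 337412518/112847553 ≈ 2.9900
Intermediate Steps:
w(V) = V²
n = -9126 (n = -92*10² + 74 = -92*100 + 74 = -9200 + 74 = -9126)
-42989/24731 - 43150/n = -42989/24731 - 43150/(-9126) = -42989*1/24731 - 43150*(-1/9126) = -42989/24731 + 21575/4563 = 337412518/112847553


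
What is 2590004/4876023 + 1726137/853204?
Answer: 10626485485967/4160242327692 ≈ 2.5543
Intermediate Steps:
2590004/4876023 + 1726137/853204 = 10626485485967/4160242327692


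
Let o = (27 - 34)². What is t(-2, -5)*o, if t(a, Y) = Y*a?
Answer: 490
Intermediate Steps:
o = 49 (o = (-7)² = 49)
t(-2, -5)*o = -5*(-2)*49 = 10*49 = 490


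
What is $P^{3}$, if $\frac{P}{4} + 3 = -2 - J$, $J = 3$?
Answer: $-32768$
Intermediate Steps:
$P = -32$ ($P = -12 + 4 \left(-2 - 3\right) = -12 + 4 \left(-5\right) = -12 - 20 = -32$)
$P^{3} = \left(-32\right)^{3} = -32768$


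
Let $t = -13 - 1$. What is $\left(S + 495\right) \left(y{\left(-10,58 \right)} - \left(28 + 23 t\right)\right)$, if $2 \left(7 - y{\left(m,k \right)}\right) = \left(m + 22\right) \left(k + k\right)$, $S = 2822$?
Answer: $-1310215$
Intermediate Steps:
$t = -14$
$y{\left(m,k \right)} = 7 - k \left(22 + m\right)$ ($y{\left(m,k \right)} = 7 - \frac{\left(m + 22\right) \left(k + k\right)}{2} = 7 - \frac{\left(22 + m\right) 2 k}{2} = 7 - \frac{2 k \left(22 + m\right)}{2} = 7 - k \left(22 + m\right)$)
$\left(S + 495\right) \left(y{\left(-10,58 \right)} - \left(28 + 23 t\right)\right) = \left(2822 + 495\right) \left(\left(7 - 1276 - 58 \left(-10\right)\right) - -294\right) = 3317 \left(\left(7 - 1276 + 580\right) + \left(322 - 28\right)\right) = 3317 \left(-689 + 294\right) = 3317 \left(-395\right) = -1310215$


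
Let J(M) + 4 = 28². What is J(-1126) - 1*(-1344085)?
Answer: 1344865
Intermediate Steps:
J(M) = 780 (J(M) = -4 + 28² = -4 + 784 = 780)
J(-1126) - 1*(-1344085) = 780 - 1*(-1344085) = 780 + 1344085 = 1344865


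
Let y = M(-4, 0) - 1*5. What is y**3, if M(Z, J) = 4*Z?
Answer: -9261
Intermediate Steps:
y = -21 (y = 4*(-4) - 1*5 = -16 - 5 = -21)
y**3 = (-21)**3 = -9261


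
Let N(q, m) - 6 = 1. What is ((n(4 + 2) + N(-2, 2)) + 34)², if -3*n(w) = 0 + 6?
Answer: 1521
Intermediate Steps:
N(q, m) = 7 (N(q, m) = 6 + 1 = 7)
n(w) = -2 (n(w) = -(0 + 6)/3 = -⅓*6 = -2)
((n(4 + 2) + N(-2, 2)) + 34)² = ((-2 + 7) + 34)² = (5 + 34)² = 39² = 1521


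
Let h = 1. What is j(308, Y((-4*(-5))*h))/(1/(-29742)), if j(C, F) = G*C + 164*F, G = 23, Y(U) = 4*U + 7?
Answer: -635051184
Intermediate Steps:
Y(U) = 7 + 4*U
j(C, F) = 23*C + 164*F
j(308, Y((-4*(-5))*h))/(1/(-29742)) = (23*308 + 164*(7 + 4*(-4*(-5)*1)))/(1/(-29742)) = (7084 + 164*(7 + 4*(20*1)))/(-1/29742) = (7084 + 164*(7 + 4*20))*(-29742) = (7084 + 164*(7 + 80))*(-29742) = (7084 + 164*87)*(-29742) = (7084 + 14268)*(-29742) = 21352*(-29742) = -635051184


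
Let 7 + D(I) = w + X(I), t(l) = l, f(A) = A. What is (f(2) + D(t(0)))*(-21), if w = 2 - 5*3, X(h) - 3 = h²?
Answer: 315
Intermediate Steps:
X(h) = 3 + h²
w = -13 (w = 2 - 15 = -13)
D(I) = -17 + I² (D(I) = -7 + (-13 + (3 + I²)) = -7 + (-10 + I²) = -17 + I²)
(f(2) + D(t(0)))*(-21) = (2 + (-17 + 0²))*(-21) = (2 + (-17 + 0))*(-21) = (2 - 17)*(-21) = -15*(-21) = 315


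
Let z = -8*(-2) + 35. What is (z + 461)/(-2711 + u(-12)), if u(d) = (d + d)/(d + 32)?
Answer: -2560/13561 ≈ -0.18878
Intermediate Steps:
u(d) = 2*d/(32 + d) (u(d) = (2*d)/(32 + d) = 2*d/(32 + d))
z = 51 (z = 16 + 35 = 51)
(z + 461)/(-2711 + u(-12)) = (51 + 461)/(-2711 + 2*(-12)/(32 - 12)) = 512/(-2711 + 2*(-12)/20) = 512/(-2711 + 2*(-12)*(1/20)) = 512/(-2711 - 6/5) = 512/(-13561/5) = 512*(-5/13561) = -2560/13561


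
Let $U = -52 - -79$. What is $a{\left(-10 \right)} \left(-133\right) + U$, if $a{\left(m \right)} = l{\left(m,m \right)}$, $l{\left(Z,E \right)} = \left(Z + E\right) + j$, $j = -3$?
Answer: $3086$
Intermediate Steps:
$U = 27$ ($U = -52 + 79 = 27$)
$l{\left(Z,E \right)} = -3 + E + Z$ ($l{\left(Z,E \right)} = \left(Z + E\right) - 3 = \left(E + Z\right) - 3 = -3 + E + Z$)
$a{\left(m \right)} = -3 + 2 m$ ($a{\left(m \right)} = -3 + m + m = -3 + 2 m$)
$a{\left(-10 \right)} \left(-133\right) + U = \left(-3 + 2 \left(-10\right)\right) \left(-133\right) + 27 = \left(-3 - 20\right) \left(-133\right) + 27 = \left(-23\right) \left(-133\right) + 27 = 3059 + 27 = 3086$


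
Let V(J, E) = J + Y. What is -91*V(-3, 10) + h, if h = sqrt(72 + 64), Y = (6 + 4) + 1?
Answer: -728 + 2*sqrt(34) ≈ -716.34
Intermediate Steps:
Y = 11 (Y = 10 + 1 = 11)
h = 2*sqrt(34) (h = sqrt(136) = 2*sqrt(34) ≈ 11.662)
V(J, E) = 11 + J (V(J, E) = J + 11 = 11 + J)
-91*V(-3, 10) + h = -91*(11 - 3) + 2*sqrt(34) = -91*8 + 2*sqrt(34) = -728 + 2*sqrt(34)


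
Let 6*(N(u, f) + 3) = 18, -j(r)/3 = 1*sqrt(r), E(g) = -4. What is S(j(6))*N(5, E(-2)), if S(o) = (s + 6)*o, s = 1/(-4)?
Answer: 0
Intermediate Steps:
j(r) = -3*sqrt(r)
s = -1/4 ≈ -0.25000
S(o) = 23*o/4 (S(o) = (-1/4 + 6)*o = 23*o/4)
N(u, f) = 0 (N(u, f) = -3 + (1/6)*18 = -3 + 3 = 0)
S(j(6))*N(5, E(-2)) = (23*(-3*sqrt(6))/4)*0 = -69*sqrt(6)/4*0 = 0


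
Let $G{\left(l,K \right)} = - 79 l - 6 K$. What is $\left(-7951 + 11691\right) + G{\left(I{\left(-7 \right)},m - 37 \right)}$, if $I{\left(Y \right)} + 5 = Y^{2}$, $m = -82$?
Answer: $978$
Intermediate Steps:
$I{\left(Y \right)} = -5 + Y^{2}$
$\left(-7951 + 11691\right) + G{\left(I{\left(-7 \right)},m - 37 \right)} = \left(-7951 + 11691\right) - \left(6 \left(-82 - 37\right) + 79 \left(-5 + \left(-7\right)^{2}\right)\right) = 3740 - \left(-714 + 79 \left(-5 + 49\right)\right) = 3740 + \left(\left(-79\right) 44 + 714\right) = 3740 + \left(-3476 + 714\right) = 3740 - 2762 = 978$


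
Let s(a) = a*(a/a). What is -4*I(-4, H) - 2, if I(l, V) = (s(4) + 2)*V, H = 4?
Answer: -98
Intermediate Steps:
s(a) = a (s(a) = a*1 = a)
I(l, V) = 6*V (I(l, V) = (4 + 2)*V = 6*V)
-4*I(-4, H) - 2 = -24*4 - 2 = -4*24 - 2 = -96 - 2 = -98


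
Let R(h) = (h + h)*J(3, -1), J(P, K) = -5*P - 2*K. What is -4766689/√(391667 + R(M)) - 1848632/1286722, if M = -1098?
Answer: -924316/643361 - 4766689*√420215/420215 ≈ -7354.7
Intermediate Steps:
R(h) = -26*h (R(h) = (h + h)*(-5*3 - 2*(-1)) = (2*h)*(-15 + 2) = (2*h)*(-13) = -26*h)
-4766689/√(391667 + R(M)) - 1848632/1286722 = -4766689/√(391667 - 26*(-1098)) - 1848632/1286722 = -4766689/√(391667 + 28548) - 1848632*1/1286722 = -4766689*√420215/420215 - 924316/643361 = -924316/643361 - 4766689*√420215/420215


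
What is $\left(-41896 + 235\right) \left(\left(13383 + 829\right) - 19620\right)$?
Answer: $225302688$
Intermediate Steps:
$\left(-41896 + 235\right) \left(\left(13383 + 829\right) - 19620\right) = - 41661 \left(14212 - 19620\right) = \left(-41661\right) \left(-5408\right) = 225302688$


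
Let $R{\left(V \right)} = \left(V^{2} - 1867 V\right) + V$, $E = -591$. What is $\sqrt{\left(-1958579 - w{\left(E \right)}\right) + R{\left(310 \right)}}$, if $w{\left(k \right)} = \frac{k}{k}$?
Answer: $62 i \sqrt{635} \approx 1562.4 i$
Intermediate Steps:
$w{\left(k \right)} = 1$
$R{\left(V \right)} = V^{2} - 1866 V$
$\sqrt{\left(-1958579 - w{\left(E \right)}\right) + R{\left(310 \right)}} = \sqrt{\left(-1958579 - 1\right) + 310 \left(-1866 + 310\right)} = \sqrt{\left(-1958579 - 1\right) + 310 \left(-1556\right)} = \sqrt{-1958580 - 482360} = \sqrt{-2440940} = 62 i \sqrt{635}$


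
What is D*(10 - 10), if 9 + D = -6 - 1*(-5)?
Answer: 0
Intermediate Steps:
D = -10 (D = -9 + (-6 - 1*(-5)) = -9 + (-6 + 5) = -9 - 1 = -10)
D*(10 - 10) = -10*(10 - 10) = -10*0 = 0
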